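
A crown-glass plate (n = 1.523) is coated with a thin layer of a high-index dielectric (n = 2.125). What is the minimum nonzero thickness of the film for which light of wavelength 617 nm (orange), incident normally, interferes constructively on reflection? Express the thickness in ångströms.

Ray reflecting at the top interface goes from n = 1.0 toward n = 2.125: a half-wave phase shift.
At the lower boundary (n = 2.125 to n = 1.523) the reflected ray undergoes no phase shift.
Net: one phase inversion between the two reflected rays.
With one net inversion, constructive interference in reflection requires 2 n t = (m + ½) λ.
Minimum at m = 0: t = λ / (4 n) = 617 / (4 × 2.125) = 72.6 nm.

726 Å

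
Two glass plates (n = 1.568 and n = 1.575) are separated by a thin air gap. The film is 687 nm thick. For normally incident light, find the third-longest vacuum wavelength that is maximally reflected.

550 nm

Top surface (1.568 → 1.0): reflection off a lower-index medium gives no phase shift.
At the lower boundary (n = 1.0 to n = 1.575) the reflected ray undergoes a half-wave phase shift.
The two reflections differ by half a wavelength.
With one net inversion, constructive interference in reflection requires 2 n t = (m + ½) λ.
λ = 2 n t / (m + ½). The third-longest wavelength is m = 2: λ = 2 × 1.0 × 687 / 2.50 = 550 nm.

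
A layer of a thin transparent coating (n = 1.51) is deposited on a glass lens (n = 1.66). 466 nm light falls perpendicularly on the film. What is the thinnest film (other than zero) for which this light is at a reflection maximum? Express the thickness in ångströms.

1543 Å

Top surface (1.0 → 1.51): reflection off a higher-index medium gives a half-wave phase shift.
At the lower boundary (n = 1.51 to n = 1.66) the reflected ray undergoes a half-wave phase shift.
Zero or two π shifts → no net half-wave offset.
With no net inversion, constructive interference in reflection requires 2 n t = m λ.
Minimum nonzero at m = 1: t = λ / (2 n) = 466 / (2 × 1.51) = 154 nm.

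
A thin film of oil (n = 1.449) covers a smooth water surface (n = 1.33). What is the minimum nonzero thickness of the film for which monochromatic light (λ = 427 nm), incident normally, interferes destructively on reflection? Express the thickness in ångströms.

Top surface (1.0 → 1.449): reflection off a higher-index medium gives a half-wave phase shift.
Ray reflecting at the bottom interface goes from n = 1.449 toward n = 1.33: no phase shift.
The two reflections differ by half a wavelength.
With one net inversion, destructive interference in reflection requires 2 n t = m λ.
Minimum nonzero at m = 1: t = λ / (2 n) = 427 / (2 × 1.449) = 147 nm.

1473 Å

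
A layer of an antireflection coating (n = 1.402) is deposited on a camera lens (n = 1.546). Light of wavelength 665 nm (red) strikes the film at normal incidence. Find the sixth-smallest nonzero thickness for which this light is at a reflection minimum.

At the upper boundary (n = 1.0 to n = 1.402) the reflected ray undergoes a half-wave phase shift.
At the lower boundary (n = 1.402 to n = 1.546) the reflected ray undergoes a half-wave phase shift.
The two reflections carry the same phase change, so no net offset.
For weak reflection here: 2 n t = (m + ½) λ.
The sixth-smallest nonzero thickness corresponds to m = 5: t = (m + ½) λ / (2 n) = 5.50 × 665 / (2 × 1.402) = 1304 nm.

1304 nm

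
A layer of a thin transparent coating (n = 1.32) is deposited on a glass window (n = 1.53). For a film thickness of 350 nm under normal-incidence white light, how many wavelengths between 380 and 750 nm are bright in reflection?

1

Ray reflecting at the top interface goes from n = 1.0 toward n = 1.32: a half-wave phase shift.
Ray reflecting at the bottom interface goes from n = 1.32 toward n = 1.53: a half-wave phase shift.
Net: no relative phase inversion (both shifts match).
For bright reflection here: 2 n t = m λ.
λ = 2 n t / m = 924 / m nm.
m=1: 924 nm (IR); m=2: 462 nm (visible); m=3: 308 nm (UV).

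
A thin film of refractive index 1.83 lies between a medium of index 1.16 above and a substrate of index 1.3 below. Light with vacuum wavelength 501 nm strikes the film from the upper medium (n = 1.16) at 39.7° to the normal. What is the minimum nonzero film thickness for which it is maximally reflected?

Top surface (1.16 → 1.83): reflection off a higher-index medium gives a half-wave phase shift.
Bottom surface (1.83 → 1.3): reflection off a lower-index medium gives no phase shift.
Net: one phase inversion between the two reflected rays.
For bright reflection here: 2 n t cos θ_r = (m + ½) λ.
Snell's law: 1.16 sin 39.7° = 1.83 sin θ_r → sin θ_r = 0.405, cos θ_r = 0.914.
Minimum at m = 0: t = λ / (4 n cos θ_r) = 501 / (4 × 1.83 × 0.914) = 74.9 nm.

74.9 nm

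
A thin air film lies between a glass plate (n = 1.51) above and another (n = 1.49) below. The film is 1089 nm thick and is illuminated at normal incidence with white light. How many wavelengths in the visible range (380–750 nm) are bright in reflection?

Ray reflecting at the top interface goes from n = 1.51 toward n = 1.0: no phase shift.
Ray reflecting at the bottom interface goes from n = 1.0 toward n = 1.49: a half-wave phase shift.
Net: one phase inversion between the two reflected rays.
So the condition for constructive reflection is 2 n t = (m + ½) λ.
λ = 2 n t / (m + ½) = 2178 / (m + ½) nm.
m=2: 871 nm (IR); m=3: 622 nm (visible); m=4: 484 nm (visible); m=5: 396 nm (visible); m=6: 335 nm (UV).

3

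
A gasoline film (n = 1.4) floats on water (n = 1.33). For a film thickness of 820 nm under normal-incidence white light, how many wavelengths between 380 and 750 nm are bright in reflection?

Top surface (1.0 → 1.4): reflection off a higher-index medium gives a half-wave phase shift.
Bottom surface (1.4 → 1.33): reflection off a lower-index medium gives no phase shift.
Exactly one π shift → a net half-wave offset.
So the condition for constructive reflection is 2 n t = (m + ½) λ.
λ = 2 n t / (m + ½) = 2296 / (m + ½) nm.
m=2: 918 nm (IR); m=3: 656 nm (visible); m=4: 510 nm (visible); m=5: 417 nm (visible); m=6: 353 nm (UV).

3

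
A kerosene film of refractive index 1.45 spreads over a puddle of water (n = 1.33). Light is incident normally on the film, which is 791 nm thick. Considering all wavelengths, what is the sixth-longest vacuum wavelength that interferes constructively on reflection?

Top surface (1.0 → 1.45): reflection off a higher-index medium gives a half-wave phase shift.
Bottom surface (1.45 → 1.33): reflection off a lower-index medium gives no phase shift.
The two reflections differ by half a wavelength.
For maximum reflection here: 2 n t = (m + ½) λ.
λ = 2 n t / (m + ½). The sixth-longest wavelength is m = 5: λ = 2 × 1.45 × 791 / 5.50 = 417 nm.

417 nm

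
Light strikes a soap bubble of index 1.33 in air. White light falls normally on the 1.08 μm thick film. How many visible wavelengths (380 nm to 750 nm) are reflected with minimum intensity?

4

Ray reflecting at the top interface goes from n = 1.0 toward n = 1.33: a half-wave phase shift.
Ray reflecting at the bottom interface goes from n = 1.33 toward n = 1.0: no phase shift.
Net: one phase inversion between the two reflected rays.
With one net inversion, destructive interference in reflection requires 2 n t = m λ.
λ = 2 n t / m = 2873 / m nm.
m=3: 958 nm (IR); m=4: 718 nm (visible); m=5: 575 nm (visible); m=6: 479 nm (visible); m=7: 410 nm (visible); m=8: 359 nm (UV).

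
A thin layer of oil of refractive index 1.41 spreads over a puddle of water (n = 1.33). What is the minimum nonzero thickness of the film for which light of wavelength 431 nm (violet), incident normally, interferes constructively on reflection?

Top surface (1.0 → 1.41): reflection off a higher-index medium gives a half-wave phase shift.
At the lower boundary (n = 1.41 to n = 1.33) the reflected ray undergoes no phase shift.
The two reflections differ by half a wavelength.
For bright reflection here: 2 n t = (m + ½) λ.
Minimum at m = 0: t = λ / (4 n) = 431 / (4 × 1.41) = 76.4 nm.

76.4 nm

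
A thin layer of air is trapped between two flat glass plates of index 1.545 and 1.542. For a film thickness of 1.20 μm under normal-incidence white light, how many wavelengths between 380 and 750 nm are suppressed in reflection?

At the upper boundary (n = 1.545 to n = 1.0) the reflected ray undergoes no phase shift.
Bottom surface (1.0 → 1.542): reflection off a higher-index medium gives a half-wave phase shift.
Net: one phase inversion between the two reflected rays.
With one net inversion, destructive interference in reflection requires 2 n t = m λ.
λ = 2 n t / m = 2400 / m nm.
m=3: 800 nm (IR); m=4: 600 nm (visible); m=5: 480 nm (visible); m=6: 400 nm (visible); m=7: 343 nm (UV).

3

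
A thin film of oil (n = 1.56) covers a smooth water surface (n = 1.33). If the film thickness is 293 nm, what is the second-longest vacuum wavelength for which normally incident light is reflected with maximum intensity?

Top surface (1.0 → 1.56): reflection off a higher-index medium gives a half-wave phase shift.
At the lower boundary (n = 1.56 to n = 1.33) the reflected ray undergoes no phase shift.
Net: one phase inversion between the two reflected rays.
For strong reflection here: 2 n t = (m + ½) λ.
λ = 2 n t / (m + ½). The second-longest wavelength is m = 1: λ = 2 × 1.56 × 293 / 1.50 = 609 nm.

609 nm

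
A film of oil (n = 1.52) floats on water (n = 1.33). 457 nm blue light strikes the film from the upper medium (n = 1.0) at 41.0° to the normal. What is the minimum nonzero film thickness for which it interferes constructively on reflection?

83.3 nm

At the upper boundary (n = 1.0 to n = 1.52) the reflected ray undergoes a half-wave phase shift.
At the lower boundary (n = 1.52 to n = 1.33) the reflected ray undergoes no phase shift.
The two reflections differ by half a wavelength.
With one net inversion, constructive interference in reflection requires 2 n t cos θ_r = (m + ½) λ.
Snell's law: 1.0 sin 41.0° = 1.52 sin θ_r → sin θ_r = 0.432, cos θ_r = 0.902.
Minimum at m = 0: t = λ / (4 n cos θ_r) = 457 / (4 × 1.52 × 0.902) = 83.3 nm.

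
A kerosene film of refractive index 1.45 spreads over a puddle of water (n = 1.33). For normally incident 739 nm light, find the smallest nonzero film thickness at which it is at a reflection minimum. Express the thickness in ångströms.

At the upper boundary (n = 1.0 to n = 1.45) the reflected ray undergoes a half-wave phase shift.
Ray reflecting at the bottom interface goes from n = 1.45 toward n = 1.33: no phase shift.
Net: one phase inversion between the two reflected rays.
So the condition for destructive reflection is 2 n t = m λ.
Minimum nonzero at m = 1: t = λ / (2 n) = 739 / (2 × 1.45) = 255 nm.

2548 Å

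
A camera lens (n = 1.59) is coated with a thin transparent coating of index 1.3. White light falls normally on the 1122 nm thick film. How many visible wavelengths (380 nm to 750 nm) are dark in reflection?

Top surface (1.0 → 1.3): reflection off a higher-index medium gives a half-wave phase shift.
At the lower boundary (n = 1.3 to n = 1.59) the reflected ray undergoes a half-wave phase shift.
Zero or two π shifts → no net half-wave offset.
For weak reflection here: 2 n t = (m + ½) λ.
λ = 2 n t / (m + ½) = 2917 / (m + ½) nm.
m=3: 833 nm (IR); m=4: 648 nm (visible); m=5: 530 nm (visible); m=6: 449 nm (visible); m=7: 389 nm (visible); m=8: 343 nm (UV).

4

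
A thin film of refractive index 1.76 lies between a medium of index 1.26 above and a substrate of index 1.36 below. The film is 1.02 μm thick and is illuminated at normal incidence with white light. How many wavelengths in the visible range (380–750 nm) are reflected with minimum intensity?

5

Top surface (1.26 → 1.76): reflection off a higher-index medium gives a half-wave phase shift.
Bottom surface (1.76 → 1.36): reflection off a lower-index medium gives no phase shift.
Net: one phase inversion between the two reflected rays.
With one net inversion, destructive interference in reflection requires 2 n t = m λ.
λ = 2 n t / m = 3590 / m nm.
m=4: 898 nm (IR); m=5: 718 nm (visible); m=6: 598 nm (visible); m=7: 513 nm (visible); m=8: 449 nm (visible); m=9: 399 nm (visible); m=10: 359 nm (UV).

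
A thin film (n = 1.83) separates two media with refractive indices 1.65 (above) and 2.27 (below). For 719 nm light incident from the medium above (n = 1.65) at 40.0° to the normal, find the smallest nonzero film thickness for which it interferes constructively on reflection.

Ray reflecting at the top interface goes from n = 1.65 toward n = 1.83: a half-wave phase shift.
Ray reflecting at the bottom interface goes from n = 1.83 toward n = 2.27: a half-wave phase shift.
Net: no relative phase inversion (both shifts match).
So the condition for constructive reflection is 2 n t cos θ_r = m λ.
Snell's law: 1.65 sin 40.0° = 1.83 sin θ_r → sin θ_r = 0.580, cos θ_r = 0.815.
Minimum nonzero at m = 1: t = λ / (2 n cos θ_r) = 719 / (2 × 1.83 × 0.815) = 241 nm.

241 nm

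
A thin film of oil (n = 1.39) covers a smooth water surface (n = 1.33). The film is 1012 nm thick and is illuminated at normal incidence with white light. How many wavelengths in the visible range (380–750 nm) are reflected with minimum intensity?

Ray reflecting at the top interface goes from n = 1.0 toward n = 1.39: a half-wave phase shift.
At the lower boundary (n = 1.39 to n = 1.33) the reflected ray undergoes no phase shift.
Exactly one π shift → a net half-wave offset.
For dark reflection here: 2 n t = m λ.
λ = 2 n t / m = 2813 / m nm.
m=3: 938 nm (IR); m=4: 703 nm (visible); m=5: 563 nm (visible); m=6: 469 nm (visible); m=7: 402 nm (visible); m=8: 352 nm (UV).

4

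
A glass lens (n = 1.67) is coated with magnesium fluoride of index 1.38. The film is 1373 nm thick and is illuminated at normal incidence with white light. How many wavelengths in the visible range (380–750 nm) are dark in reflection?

5

At the upper boundary (n = 1.0 to n = 1.38) the reflected ray undergoes a half-wave phase shift.
Ray reflecting at the bottom interface goes from n = 1.38 toward n = 1.67: a half-wave phase shift.
The two reflections carry the same phase change, so no net offset.
For minimum reflection here: 2 n t = (m + ½) λ.
λ = 2 n t / (m + ½) = 3789 / (m + ½) nm.
m=4: 842 nm (IR); m=5: 689 nm (visible); m=6: 583 nm (visible); m=7: 505 nm (visible); m=8: 446 nm (visible); m=9: 399 nm (visible); m=10: 361 nm (UV).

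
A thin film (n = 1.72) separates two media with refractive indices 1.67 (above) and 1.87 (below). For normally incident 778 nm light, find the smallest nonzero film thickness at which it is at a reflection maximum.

Top surface (1.67 → 1.72): reflection off a higher-index medium gives a half-wave phase shift.
At the lower boundary (n = 1.72 to n = 1.87) the reflected ray undergoes a half-wave phase shift.
The two reflections carry the same phase change, so no net offset.
For maximum reflection here: 2 n t = m λ.
Minimum nonzero at m = 1: t = λ / (2 n) = 778 / (2 × 1.72) = 226 nm.

226 nm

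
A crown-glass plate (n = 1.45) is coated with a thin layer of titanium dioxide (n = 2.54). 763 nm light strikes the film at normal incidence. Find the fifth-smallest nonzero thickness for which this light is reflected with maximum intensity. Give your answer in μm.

0.676 μm

Top surface (1.0 → 2.54): reflection off a higher-index medium gives a half-wave phase shift.
Ray reflecting at the bottom interface goes from n = 2.54 toward n = 1.45: no phase shift.
Exactly one π shift → a net half-wave offset.
So the condition for constructive reflection is 2 n t = (m + ½) λ.
The fifth-smallest nonzero thickness corresponds to m = 4: t = (m + ½) λ / (2 n) = 4.50 × 763 / (2 × 2.54) = 676 nm.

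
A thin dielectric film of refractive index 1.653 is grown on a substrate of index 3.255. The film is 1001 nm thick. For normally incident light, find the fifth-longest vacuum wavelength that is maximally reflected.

Ray reflecting at the top interface goes from n = 1.0 toward n = 1.653: a half-wave phase shift.
Ray reflecting at the bottom interface goes from n = 1.653 toward n = 3.255: a half-wave phase shift.
Zero or two π shifts → no net half-wave offset.
For bright reflection here: 2 n t = m λ.
λ = 2 n t / m. The fifth-longest wavelength is m = 5: λ = 2 × 1.653 × 1001 / 5.00 = 662 nm.

662 nm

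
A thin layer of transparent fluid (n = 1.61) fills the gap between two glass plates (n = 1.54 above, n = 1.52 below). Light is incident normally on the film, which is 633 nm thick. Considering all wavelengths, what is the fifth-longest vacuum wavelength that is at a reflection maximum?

At the upper boundary (n = 1.54 to n = 1.61) the reflected ray undergoes a half-wave phase shift.
Bottom surface (1.61 → 1.52): reflection off a lower-index medium gives no phase shift.
Net: one phase inversion between the two reflected rays.
For strong reflection here: 2 n t = (m + ½) λ.
λ = 2 n t / (m + ½). The fifth-longest wavelength is m = 4: λ = 2 × 1.61 × 633 / 4.50 = 453 nm.

453 nm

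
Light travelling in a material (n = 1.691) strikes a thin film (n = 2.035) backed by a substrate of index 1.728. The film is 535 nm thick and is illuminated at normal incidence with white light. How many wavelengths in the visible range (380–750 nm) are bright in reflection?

3

Top surface (1.691 → 2.035): reflection off a higher-index medium gives a half-wave phase shift.
Ray reflecting at the bottom interface goes from n = 2.035 toward n = 1.728: no phase shift.
Net: one phase inversion between the two reflected rays.
For bright reflection here: 2 n t = (m + ½) λ.
λ = 2 n t / (m + ½) = 2177 / (m + ½) nm.
m=2: 871 nm (IR); m=3: 622 nm (visible); m=4: 484 nm (visible); m=5: 396 nm (visible); m=6: 335 nm (UV).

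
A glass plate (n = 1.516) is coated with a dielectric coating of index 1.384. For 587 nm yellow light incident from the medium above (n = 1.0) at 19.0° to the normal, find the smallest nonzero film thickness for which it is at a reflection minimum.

Ray reflecting at the top interface goes from n = 1.0 toward n = 1.384: a half-wave phase shift.
At the lower boundary (n = 1.384 to n = 1.516) the reflected ray undergoes a half-wave phase shift.
Zero or two π shifts → no net half-wave offset.
With no net inversion, destructive interference in reflection requires 2 n t cos θ_r = (m + ½) λ.
Snell's law: 1.0 sin 19.0° = 1.384 sin θ_r → sin θ_r = 0.235, cos θ_r = 0.972.
Minimum at m = 0: t = λ / (4 n cos θ_r) = 587 / (4 × 1.384 × 0.972) = 109 nm.

109 nm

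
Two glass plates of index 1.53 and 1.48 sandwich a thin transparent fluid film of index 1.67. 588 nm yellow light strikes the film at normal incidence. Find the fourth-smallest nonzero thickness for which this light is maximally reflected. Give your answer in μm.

0.616 μm

At the upper boundary (n = 1.53 to n = 1.67) the reflected ray undergoes a half-wave phase shift.
Bottom surface (1.67 → 1.48): reflection off a lower-index medium gives no phase shift.
Exactly one π shift → a net half-wave offset.
With one net inversion, constructive interference in reflection requires 2 n t = (m + ½) λ.
The fourth-smallest nonzero thickness corresponds to m = 3: t = (m + ½) λ / (2 n) = 3.50 × 588 / (2 × 1.67) = 616 nm.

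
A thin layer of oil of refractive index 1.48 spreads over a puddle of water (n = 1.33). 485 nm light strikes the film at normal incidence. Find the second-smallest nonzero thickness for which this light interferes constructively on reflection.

At the upper boundary (n = 1.0 to n = 1.48) the reflected ray undergoes a half-wave phase shift.
At the lower boundary (n = 1.48 to n = 1.33) the reflected ray undergoes no phase shift.
Net: one phase inversion between the two reflected rays.
For strong reflection here: 2 n t = (m + ½) λ.
The second-smallest nonzero thickness corresponds to m = 1: t = (m + ½) λ / (2 n) = 1.50 × 485 / (2 × 1.48) = 246 nm.

246 nm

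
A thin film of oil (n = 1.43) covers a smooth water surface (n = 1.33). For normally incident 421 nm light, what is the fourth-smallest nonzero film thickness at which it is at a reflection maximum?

515 nm

Ray reflecting at the top interface goes from n = 1.0 toward n = 1.43: a half-wave phase shift.
At the lower boundary (n = 1.43 to n = 1.33) the reflected ray undergoes no phase shift.
Exactly one π shift → a net half-wave offset.
So the condition for constructive reflection is 2 n t = (m + ½) λ.
The fourth-smallest nonzero thickness corresponds to m = 3: t = (m + ½) λ / (2 n) = 3.50 × 421 / (2 × 1.43) = 515 nm.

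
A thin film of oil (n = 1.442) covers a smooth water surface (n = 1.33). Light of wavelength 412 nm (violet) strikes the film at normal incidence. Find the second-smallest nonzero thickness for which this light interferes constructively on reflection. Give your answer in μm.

At the upper boundary (n = 1.0 to n = 1.442) the reflected ray undergoes a half-wave phase shift.
Bottom surface (1.442 → 1.33): reflection off a lower-index medium gives no phase shift.
Exactly one π shift → a net half-wave offset.
For strong reflection here: 2 n t = (m + ½) λ.
The second-smallest nonzero thickness corresponds to m = 1: t = (m + ½) λ / (2 n) = 1.50 × 412 / (2 × 1.442) = 214 nm.

0.214 μm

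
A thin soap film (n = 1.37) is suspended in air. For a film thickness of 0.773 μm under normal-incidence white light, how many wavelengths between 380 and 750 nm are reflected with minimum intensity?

3

At the upper boundary (n = 1.0 to n = 1.37) the reflected ray undergoes a half-wave phase shift.
At the lower boundary (n = 1.37 to n = 1.0) the reflected ray undergoes no phase shift.
The two reflections differ by half a wavelength.
With one net inversion, destructive interference in reflection requires 2 n t = m λ.
λ = 2 n t / m = 2118 / m nm.
m=2: 1059 nm (IR); m=3: 706 nm (visible); m=4: 530 nm (visible); m=5: 424 nm (visible); m=6: 353 nm (UV).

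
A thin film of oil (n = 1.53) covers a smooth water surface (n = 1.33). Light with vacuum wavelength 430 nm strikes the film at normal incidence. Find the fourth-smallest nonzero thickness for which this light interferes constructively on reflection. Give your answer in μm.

0.492 μm

Top surface (1.0 → 1.53): reflection off a higher-index medium gives a half-wave phase shift.
Bottom surface (1.53 → 1.33): reflection off a lower-index medium gives no phase shift.
Exactly one π shift → a net half-wave offset.
With one net inversion, constructive interference in reflection requires 2 n t = (m + ½) λ.
The fourth-smallest nonzero thickness corresponds to m = 3: t = (m + ½) λ / (2 n) = 3.50 × 430 / (2 × 1.53) = 492 nm.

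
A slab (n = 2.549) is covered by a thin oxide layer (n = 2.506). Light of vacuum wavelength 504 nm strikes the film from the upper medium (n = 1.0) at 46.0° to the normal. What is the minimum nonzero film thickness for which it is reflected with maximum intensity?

At the upper boundary (n = 1.0 to n = 2.506) the reflected ray undergoes a half-wave phase shift.
Ray reflecting at the bottom interface goes from n = 2.506 toward n = 2.549: a half-wave phase shift.
Net: no relative phase inversion (both shifts match).
So the condition for constructive reflection is 2 n t cos θ_r = m λ.
Snell's law: 1.0 sin 46.0° = 2.506 sin θ_r → sin θ_r = 0.287, cos θ_r = 0.958.
Minimum nonzero at m = 1: t = λ / (2 n cos θ_r) = 504 / (2 × 2.506 × 0.958) = 105 nm.

105 nm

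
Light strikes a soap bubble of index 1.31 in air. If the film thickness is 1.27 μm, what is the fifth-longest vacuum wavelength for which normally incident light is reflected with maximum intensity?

At the upper boundary (n = 1.0 to n = 1.31) the reflected ray undergoes a half-wave phase shift.
Bottom surface (1.31 → 1.0): reflection off a lower-index medium gives no phase shift.
Exactly one π shift → a net half-wave offset.
For bright reflection here: 2 n t = (m + ½) λ.
λ = 2 n t / (m + ½). The fifth-longest wavelength is m = 4: λ = 2 × 1.31 × 1270 / 4.50 = 739 nm.

739 nm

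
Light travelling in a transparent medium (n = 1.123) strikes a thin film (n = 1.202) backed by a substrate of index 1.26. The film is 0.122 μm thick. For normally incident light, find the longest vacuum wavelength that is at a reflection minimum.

Ray reflecting at the top interface goes from n = 1.123 toward n = 1.202: a half-wave phase shift.
Bottom surface (1.202 → 1.26): reflection off a higher-index medium gives a half-wave phase shift.
Zero or two π shifts → no net half-wave offset.
With no net inversion, destructive interference in reflection requires 2 n t = (m + ½) λ.
λ = 2 n t / (m + ½). The longest wavelength is m = 0: λ = 2 × 1.202 × 122 / 0.500 = 587 nm.

587 nm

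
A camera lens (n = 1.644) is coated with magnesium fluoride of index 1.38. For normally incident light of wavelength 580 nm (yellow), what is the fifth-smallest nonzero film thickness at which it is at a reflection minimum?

946 nm

At the upper boundary (n = 1.0 to n = 1.38) the reflected ray undergoes a half-wave phase shift.
Ray reflecting at the bottom interface goes from n = 1.38 toward n = 1.644: a half-wave phase shift.
Zero or two π shifts → no net half-wave offset.
So the condition for destructive reflection is 2 n t = (m + ½) λ.
The fifth-smallest nonzero thickness corresponds to m = 4: t = (m + ½) λ / (2 n) = 4.50 × 580 / (2 × 1.38) = 946 nm.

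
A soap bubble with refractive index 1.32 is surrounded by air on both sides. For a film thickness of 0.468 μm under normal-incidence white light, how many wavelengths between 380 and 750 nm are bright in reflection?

Ray reflecting at the top interface goes from n = 1.0 toward n = 1.32: a half-wave phase shift.
Ray reflecting at the bottom interface goes from n = 1.32 toward n = 1.0: no phase shift.
Exactly one π shift → a net half-wave offset.
For strong reflection here: 2 n t = (m + ½) λ.
λ = 2 n t / (m + ½) = 1236 / (m + ½) nm.
m=1: 824 nm (IR); m=2: 494 nm (visible); m=3: 353 nm (UV).

1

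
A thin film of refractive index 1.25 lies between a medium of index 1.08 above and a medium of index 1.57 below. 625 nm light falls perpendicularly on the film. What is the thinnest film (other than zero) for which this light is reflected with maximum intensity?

Top surface (1.08 → 1.25): reflection off a higher-index medium gives a half-wave phase shift.
Bottom surface (1.25 → 1.57): reflection off a higher-index medium gives a half-wave phase shift.
The two reflections carry the same phase change, so no net offset.
With no net inversion, constructive interference in reflection requires 2 n t = m λ.
Minimum nonzero at m = 1: t = λ / (2 n) = 625 / (2 × 1.25) = 250 nm.

250 nm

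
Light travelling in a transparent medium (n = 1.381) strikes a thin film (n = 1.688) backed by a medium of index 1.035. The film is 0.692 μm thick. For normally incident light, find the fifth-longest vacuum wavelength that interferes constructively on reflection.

Top surface (1.381 → 1.688): reflection off a higher-index medium gives a half-wave phase shift.
Ray reflecting at the bottom interface goes from n = 1.688 toward n = 1.035: no phase shift.
The two reflections differ by half a wavelength.
For bright reflection here: 2 n t = (m + ½) λ.
λ = 2 n t / (m + ½). The fifth-longest wavelength is m = 4: λ = 2 × 1.688 × 692 / 4.50 = 519 nm.

519 nm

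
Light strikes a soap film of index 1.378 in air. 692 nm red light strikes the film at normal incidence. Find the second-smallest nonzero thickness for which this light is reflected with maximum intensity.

Ray reflecting at the top interface goes from n = 1.0 toward n = 1.378: a half-wave phase shift.
At the lower boundary (n = 1.378 to n = 1.0) the reflected ray undergoes no phase shift.
The two reflections differ by half a wavelength.
With one net inversion, constructive interference in reflection requires 2 n t = (m + ½) λ.
The second-smallest nonzero thickness corresponds to m = 1: t = (m + ½) λ / (2 n) = 1.50 × 692 / (2 × 1.378) = 377 nm.

377 nm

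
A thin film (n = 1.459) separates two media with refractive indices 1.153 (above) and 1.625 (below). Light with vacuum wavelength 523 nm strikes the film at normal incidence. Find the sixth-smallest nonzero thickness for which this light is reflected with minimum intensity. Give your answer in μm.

0.986 μm

Ray reflecting at the top interface goes from n = 1.153 toward n = 1.459: a half-wave phase shift.
Bottom surface (1.459 → 1.625): reflection off a higher-index medium gives a half-wave phase shift.
Zero or two π shifts → no net half-wave offset.
So the condition for destructive reflection is 2 n t = (m + ½) λ.
The sixth-smallest nonzero thickness corresponds to m = 5: t = (m + ½) λ / (2 n) = 5.50 × 523 / (2 × 1.459) = 986 nm.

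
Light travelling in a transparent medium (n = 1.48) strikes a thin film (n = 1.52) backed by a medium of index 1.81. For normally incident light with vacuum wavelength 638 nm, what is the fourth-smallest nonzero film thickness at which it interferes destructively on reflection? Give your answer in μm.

Top surface (1.48 → 1.52): reflection off a higher-index medium gives a half-wave phase shift.
Bottom surface (1.52 → 1.81): reflection off a higher-index medium gives a half-wave phase shift.
The two reflections carry the same phase change, so no net offset.
So the condition for destructive reflection is 2 n t = (m + ½) λ.
The fourth-smallest nonzero thickness corresponds to m = 3: t = (m + ½) λ / (2 n) = 3.50 × 638 / (2 × 1.52) = 735 nm.

0.735 μm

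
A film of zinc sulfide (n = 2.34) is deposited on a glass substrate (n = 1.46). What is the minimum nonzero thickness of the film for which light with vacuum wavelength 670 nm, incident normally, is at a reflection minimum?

Top surface (1.0 → 2.34): reflection off a higher-index medium gives a half-wave phase shift.
At the lower boundary (n = 2.34 to n = 1.46) the reflected ray undergoes no phase shift.
The two reflections differ by half a wavelength.
For dark reflection here: 2 n t = m λ.
Minimum nonzero at m = 1: t = λ / (2 n) = 670 / (2 × 2.34) = 143 nm.

143 nm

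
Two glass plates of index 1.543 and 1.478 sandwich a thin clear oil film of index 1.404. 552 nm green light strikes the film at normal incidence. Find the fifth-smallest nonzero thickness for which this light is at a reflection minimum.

At the upper boundary (n = 1.543 to n = 1.404) the reflected ray undergoes no phase shift.
At the lower boundary (n = 1.404 to n = 1.478) the reflected ray undergoes a half-wave phase shift.
Exactly one π shift → a net half-wave offset.
For weak reflection here: 2 n t = m λ.
The fifth-smallest nonzero thickness corresponds to m = 5: t = m λ / (2 n) = 5.00 × 552 / (2 × 1.404) = 983 nm.

983 nm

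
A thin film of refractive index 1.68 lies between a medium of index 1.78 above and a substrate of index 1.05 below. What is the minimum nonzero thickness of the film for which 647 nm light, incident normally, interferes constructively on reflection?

Top surface (1.78 → 1.68): reflection off a lower-index medium gives no phase shift.
Bottom surface (1.68 → 1.05): reflection off a lower-index medium gives no phase shift.
Net: no relative phase inversion (both shifts match).
So the condition for constructive reflection is 2 n t = m λ.
Minimum nonzero at m = 1: t = λ / (2 n) = 647 / (2 × 1.68) = 193 nm.

193 nm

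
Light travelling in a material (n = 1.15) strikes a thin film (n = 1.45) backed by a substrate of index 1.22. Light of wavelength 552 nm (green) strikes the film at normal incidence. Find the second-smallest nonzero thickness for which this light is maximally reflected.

286 nm

Top surface (1.15 → 1.45): reflection off a higher-index medium gives a half-wave phase shift.
Ray reflecting at the bottom interface goes from n = 1.45 toward n = 1.22: no phase shift.
The two reflections differ by half a wavelength.
With one net inversion, constructive interference in reflection requires 2 n t = (m + ½) λ.
The second-smallest nonzero thickness corresponds to m = 1: t = (m + ½) λ / (2 n) = 1.50 × 552 / (2 × 1.45) = 286 nm.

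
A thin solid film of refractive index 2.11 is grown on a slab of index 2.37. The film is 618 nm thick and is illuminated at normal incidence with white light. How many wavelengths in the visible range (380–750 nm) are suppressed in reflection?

4

Ray reflecting at the top interface goes from n = 1.0 toward n = 2.11: a half-wave phase shift.
At the lower boundary (n = 2.11 to n = 2.37) the reflected ray undergoes a half-wave phase shift.
Net: no relative phase inversion (both shifts match).
With no net inversion, destructive interference in reflection requires 2 n t = (m + ½) λ.
λ = 2 n t / (m + ½) = 2608 / (m + ½) nm.
m=2: 1043 nm (IR); m=3: 745 nm (visible); m=4: 580 nm (visible); m=5: 474 nm (visible); m=6: 401 nm (visible); m=7: 348 nm (UV).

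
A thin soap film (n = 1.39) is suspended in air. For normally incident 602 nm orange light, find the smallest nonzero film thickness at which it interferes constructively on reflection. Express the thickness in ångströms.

At the upper boundary (n = 1.0 to n = 1.39) the reflected ray undergoes a half-wave phase shift.
At the lower boundary (n = 1.39 to n = 1.0) the reflected ray undergoes no phase shift.
The two reflections differ by half a wavelength.
For strong reflection here: 2 n t = (m + ½) λ.
Minimum at m = 0: t = λ / (4 n) = 602 / (4 × 1.39) = 108 nm.

1083 Å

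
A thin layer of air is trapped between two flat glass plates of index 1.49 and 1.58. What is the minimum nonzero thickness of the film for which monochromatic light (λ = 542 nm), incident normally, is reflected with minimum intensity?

At the upper boundary (n = 1.49 to n = 1.0) the reflected ray undergoes no phase shift.
Bottom surface (1.0 → 1.58): reflection off a higher-index medium gives a half-wave phase shift.
Net: one phase inversion between the two reflected rays.
So the condition for destructive reflection is 2 n t = m λ.
Minimum nonzero at m = 1: t = λ / (2 n) = 542 / (2 × 1.0) = 271 nm.

271 nm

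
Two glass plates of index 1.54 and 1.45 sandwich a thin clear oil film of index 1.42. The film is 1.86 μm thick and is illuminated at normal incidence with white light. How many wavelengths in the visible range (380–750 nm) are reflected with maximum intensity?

At the upper boundary (n = 1.54 to n = 1.42) the reflected ray undergoes no phase shift.
Bottom surface (1.42 → 1.45): reflection off a higher-index medium gives a half-wave phase shift.
The two reflections differ by half a wavelength.
So the condition for constructive reflection is 2 n t = (m + ½) λ.
λ = 2 n t / (m + ½) = 5282 / (m + ½) nm.
m=6: 813 nm (IR); m=7: 704 nm (visible); m=8: 621 nm (visible); m=9: 556 nm (visible); m=10: 503 nm (visible); m=11: 459 nm (visible); m=12: 423 nm (visible); m=13: 391 nm (visible); m=14: 364 nm (UV).

7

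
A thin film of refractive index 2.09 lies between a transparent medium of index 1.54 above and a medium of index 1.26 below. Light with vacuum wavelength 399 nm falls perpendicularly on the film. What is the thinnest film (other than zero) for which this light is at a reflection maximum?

Ray reflecting at the top interface goes from n = 1.54 toward n = 2.09: a half-wave phase shift.
Bottom surface (2.09 → 1.26): reflection off a lower-index medium gives no phase shift.
The two reflections differ by half a wavelength.
With one net inversion, constructive interference in reflection requires 2 n t = (m + ½) λ.
Minimum at m = 0: t = λ / (4 n) = 399 / (4 × 2.09) = 47.7 nm.

47.7 nm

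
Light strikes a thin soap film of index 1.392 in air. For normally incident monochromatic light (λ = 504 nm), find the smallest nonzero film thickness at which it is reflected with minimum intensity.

At the upper boundary (n = 1.0 to n = 1.392) the reflected ray undergoes a half-wave phase shift.
Ray reflecting at the bottom interface goes from n = 1.392 toward n = 1.0: no phase shift.
Exactly one π shift → a net half-wave offset.
With one net inversion, destructive interference in reflection requires 2 n t = m λ.
Minimum nonzero at m = 1: t = λ / (2 n) = 504 / (2 × 1.392) = 181 nm.

181 nm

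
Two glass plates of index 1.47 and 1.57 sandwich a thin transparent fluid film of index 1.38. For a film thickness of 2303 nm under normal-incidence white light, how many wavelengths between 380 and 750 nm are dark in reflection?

Ray reflecting at the top interface goes from n = 1.47 toward n = 1.38: no phase shift.
Ray reflecting at the bottom interface goes from n = 1.38 toward n = 1.57: a half-wave phase shift.
Net: one phase inversion between the two reflected rays.
For minimum reflection here: 2 n t = m λ.
λ = 2 n t / m = 6356 / m nm.
m=8: 795 nm (IR); m=9: 706 nm (visible); m=10: 636 nm (visible); m=11: 578 nm (visible); m=12: 530 nm (visible); m=13: 489 nm (visible); m=14: 454 nm (visible); m=15: 424 nm (visible); m=16: 397 nm (visible); m=17: 374 nm (UV).

8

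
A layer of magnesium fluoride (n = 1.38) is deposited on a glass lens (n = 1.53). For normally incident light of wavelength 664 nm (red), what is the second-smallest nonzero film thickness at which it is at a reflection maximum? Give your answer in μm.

0.481 μm

Top surface (1.0 → 1.38): reflection off a higher-index medium gives a half-wave phase shift.
Bottom surface (1.38 → 1.53): reflection off a higher-index medium gives a half-wave phase shift.
The two reflections carry the same phase change, so no net offset.
For maximum reflection here: 2 n t = m λ.
The second-smallest nonzero thickness corresponds to m = 2: t = m λ / (2 n) = 2.00 × 664 / (2 × 1.38) = 481 nm.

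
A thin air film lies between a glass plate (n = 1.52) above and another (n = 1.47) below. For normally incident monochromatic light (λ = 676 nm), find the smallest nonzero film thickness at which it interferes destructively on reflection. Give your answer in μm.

Ray reflecting at the top interface goes from n = 1.52 toward n = 1.0: no phase shift.
Ray reflecting at the bottom interface goes from n = 1.0 toward n = 1.47: a half-wave phase shift.
Net: one phase inversion between the two reflected rays.
With one net inversion, destructive interference in reflection requires 2 n t = m λ.
Minimum nonzero at m = 1: t = λ / (2 n) = 676 / (2 × 1.0) = 338 nm.

0.338 μm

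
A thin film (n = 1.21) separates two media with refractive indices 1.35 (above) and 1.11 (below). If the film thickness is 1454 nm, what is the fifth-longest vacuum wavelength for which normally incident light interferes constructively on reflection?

Top surface (1.35 → 1.21): reflection off a lower-index medium gives no phase shift.
At the lower boundary (n = 1.21 to n = 1.11) the reflected ray undergoes no phase shift.
Net: no relative phase inversion (both shifts match).
For bright reflection here: 2 n t = m λ.
λ = 2 n t / m. The fifth-longest wavelength is m = 5: λ = 2 × 1.21 × 1454 / 5.00 = 704 nm.

704 nm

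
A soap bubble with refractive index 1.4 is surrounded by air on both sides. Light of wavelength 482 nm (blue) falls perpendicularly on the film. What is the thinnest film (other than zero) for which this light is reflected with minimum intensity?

Top surface (1.0 → 1.4): reflection off a higher-index medium gives a half-wave phase shift.
Ray reflecting at the bottom interface goes from n = 1.4 toward n = 1.0: no phase shift.
The two reflections differ by half a wavelength.
So the condition for destructive reflection is 2 n t = m λ.
Minimum nonzero at m = 1: t = λ / (2 n) = 482 / (2 × 1.4) = 172 nm.

172 nm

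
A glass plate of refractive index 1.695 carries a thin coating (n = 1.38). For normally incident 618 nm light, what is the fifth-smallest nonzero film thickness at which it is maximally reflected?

1120 nm

Top surface (1.0 → 1.38): reflection off a higher-index medium gives a half-wave phase shift.
Bottom surface (1.38 → 1.695): reflection off a higher-index medium gives a half-wave phase shift.
Net: no relative phase inversion (both shifts match).
So the condition for constructive reflection is 2 n t = m λ.
The fifth-smallest nonzero thickness corresponds to m = 5: t = m λ / (2 n) = 5.00 × 618 / (2 × 1.38) = 1120 nm.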